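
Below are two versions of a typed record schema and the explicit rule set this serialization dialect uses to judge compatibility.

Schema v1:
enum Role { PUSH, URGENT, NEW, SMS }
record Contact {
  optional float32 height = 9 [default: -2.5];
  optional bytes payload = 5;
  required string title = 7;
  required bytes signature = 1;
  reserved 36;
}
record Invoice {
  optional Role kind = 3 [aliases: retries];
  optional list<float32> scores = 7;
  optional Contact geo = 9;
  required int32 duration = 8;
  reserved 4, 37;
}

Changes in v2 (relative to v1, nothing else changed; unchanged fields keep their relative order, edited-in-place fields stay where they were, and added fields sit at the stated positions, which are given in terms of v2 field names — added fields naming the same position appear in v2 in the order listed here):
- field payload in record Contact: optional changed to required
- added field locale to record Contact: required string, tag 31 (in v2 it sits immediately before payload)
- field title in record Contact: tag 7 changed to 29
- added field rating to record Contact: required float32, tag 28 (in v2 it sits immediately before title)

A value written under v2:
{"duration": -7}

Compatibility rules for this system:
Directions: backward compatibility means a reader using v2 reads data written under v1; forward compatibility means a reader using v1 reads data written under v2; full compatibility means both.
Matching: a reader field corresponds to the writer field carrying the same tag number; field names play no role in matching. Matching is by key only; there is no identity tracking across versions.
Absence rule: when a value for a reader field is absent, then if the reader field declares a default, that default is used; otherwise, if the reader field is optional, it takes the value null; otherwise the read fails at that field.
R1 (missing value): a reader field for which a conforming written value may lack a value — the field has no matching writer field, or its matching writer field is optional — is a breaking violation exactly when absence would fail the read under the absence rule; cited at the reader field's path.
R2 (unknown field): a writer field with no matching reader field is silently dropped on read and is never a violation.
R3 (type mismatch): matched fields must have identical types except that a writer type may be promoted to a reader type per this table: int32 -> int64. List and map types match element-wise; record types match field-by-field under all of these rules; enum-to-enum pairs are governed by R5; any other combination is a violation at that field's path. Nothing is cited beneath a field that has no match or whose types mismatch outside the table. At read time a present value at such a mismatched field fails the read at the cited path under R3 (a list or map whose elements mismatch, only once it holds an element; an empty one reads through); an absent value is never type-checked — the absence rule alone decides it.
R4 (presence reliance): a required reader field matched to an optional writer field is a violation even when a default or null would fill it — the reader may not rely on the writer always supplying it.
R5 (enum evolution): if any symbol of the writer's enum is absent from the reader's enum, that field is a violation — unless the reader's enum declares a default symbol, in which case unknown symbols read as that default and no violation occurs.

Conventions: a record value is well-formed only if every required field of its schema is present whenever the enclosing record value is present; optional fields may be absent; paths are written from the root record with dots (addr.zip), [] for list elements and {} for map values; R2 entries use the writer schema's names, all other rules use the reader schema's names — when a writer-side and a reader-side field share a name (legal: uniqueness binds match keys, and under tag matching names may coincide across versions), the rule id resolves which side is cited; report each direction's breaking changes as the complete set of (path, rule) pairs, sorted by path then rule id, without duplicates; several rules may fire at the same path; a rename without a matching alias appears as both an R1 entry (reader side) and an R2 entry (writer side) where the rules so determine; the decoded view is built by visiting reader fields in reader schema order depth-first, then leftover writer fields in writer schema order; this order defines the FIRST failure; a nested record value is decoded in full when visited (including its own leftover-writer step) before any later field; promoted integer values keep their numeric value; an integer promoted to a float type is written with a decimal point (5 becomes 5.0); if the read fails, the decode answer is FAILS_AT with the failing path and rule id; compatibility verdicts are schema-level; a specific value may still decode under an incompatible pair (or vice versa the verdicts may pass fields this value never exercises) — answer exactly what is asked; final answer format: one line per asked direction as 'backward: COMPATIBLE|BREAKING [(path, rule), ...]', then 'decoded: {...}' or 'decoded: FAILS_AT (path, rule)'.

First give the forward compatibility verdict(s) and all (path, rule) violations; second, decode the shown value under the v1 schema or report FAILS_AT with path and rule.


in Invoice below, arrows point writer -> reader
checking forward for Invoice: reader v1 against writer v2:
  kind: Role -> Role, writer optional; from kind
  scores: list<float32> -> list<float32>, writer optional; from scores
  geo: Contact -> Contact, writer optional; from geo
  duration: int32 -> int32, writer required; from duration
  geo.height: float32 -> float32, writer optional; from geo.height
  geo.payload: bytes -> bytes, writer required; from geo.payload
  geo.title has no writer counterpart
  geo.signature: bytes -> bytes, writer required; from geo.signature
  leftover writer field: geo.locale
  leftover writer field: geo.rating
  leftover writer field: geo.title
  breaking: (geo.title, R1)
  forward on Invoice therefore BREAKING (1)
decoding the Invoice value with the v1 reader:
  kind := null (missing; optional => null)
  scores := null (missing; optional => null)
  geo := null (missing; optional => null)
  duration := -7
  => decoded: {"kind": null, "scores": null, "geo": null, "duration": -7}
ruling out the remaining Invoice differences:
  field payload in record Contact: optional changed to required -> fires only in the backward direction of Invoice, which is not asked here
  added field locale to record Contact: required string, tag 31 (in v2 it sits immediately before payload) -> fires only in the backward direction of Invoice, which is not asked here
  added field rating to record Contact: required float32, tag 28 (in v2 it sits immediately before title) -> fires only in the backward direction of Invoice, which is not asked here

forward: BREAKING [(geo.title, R1)]; decoded: {"kind": null, "scores": null, "geo": null, "duration": -7}


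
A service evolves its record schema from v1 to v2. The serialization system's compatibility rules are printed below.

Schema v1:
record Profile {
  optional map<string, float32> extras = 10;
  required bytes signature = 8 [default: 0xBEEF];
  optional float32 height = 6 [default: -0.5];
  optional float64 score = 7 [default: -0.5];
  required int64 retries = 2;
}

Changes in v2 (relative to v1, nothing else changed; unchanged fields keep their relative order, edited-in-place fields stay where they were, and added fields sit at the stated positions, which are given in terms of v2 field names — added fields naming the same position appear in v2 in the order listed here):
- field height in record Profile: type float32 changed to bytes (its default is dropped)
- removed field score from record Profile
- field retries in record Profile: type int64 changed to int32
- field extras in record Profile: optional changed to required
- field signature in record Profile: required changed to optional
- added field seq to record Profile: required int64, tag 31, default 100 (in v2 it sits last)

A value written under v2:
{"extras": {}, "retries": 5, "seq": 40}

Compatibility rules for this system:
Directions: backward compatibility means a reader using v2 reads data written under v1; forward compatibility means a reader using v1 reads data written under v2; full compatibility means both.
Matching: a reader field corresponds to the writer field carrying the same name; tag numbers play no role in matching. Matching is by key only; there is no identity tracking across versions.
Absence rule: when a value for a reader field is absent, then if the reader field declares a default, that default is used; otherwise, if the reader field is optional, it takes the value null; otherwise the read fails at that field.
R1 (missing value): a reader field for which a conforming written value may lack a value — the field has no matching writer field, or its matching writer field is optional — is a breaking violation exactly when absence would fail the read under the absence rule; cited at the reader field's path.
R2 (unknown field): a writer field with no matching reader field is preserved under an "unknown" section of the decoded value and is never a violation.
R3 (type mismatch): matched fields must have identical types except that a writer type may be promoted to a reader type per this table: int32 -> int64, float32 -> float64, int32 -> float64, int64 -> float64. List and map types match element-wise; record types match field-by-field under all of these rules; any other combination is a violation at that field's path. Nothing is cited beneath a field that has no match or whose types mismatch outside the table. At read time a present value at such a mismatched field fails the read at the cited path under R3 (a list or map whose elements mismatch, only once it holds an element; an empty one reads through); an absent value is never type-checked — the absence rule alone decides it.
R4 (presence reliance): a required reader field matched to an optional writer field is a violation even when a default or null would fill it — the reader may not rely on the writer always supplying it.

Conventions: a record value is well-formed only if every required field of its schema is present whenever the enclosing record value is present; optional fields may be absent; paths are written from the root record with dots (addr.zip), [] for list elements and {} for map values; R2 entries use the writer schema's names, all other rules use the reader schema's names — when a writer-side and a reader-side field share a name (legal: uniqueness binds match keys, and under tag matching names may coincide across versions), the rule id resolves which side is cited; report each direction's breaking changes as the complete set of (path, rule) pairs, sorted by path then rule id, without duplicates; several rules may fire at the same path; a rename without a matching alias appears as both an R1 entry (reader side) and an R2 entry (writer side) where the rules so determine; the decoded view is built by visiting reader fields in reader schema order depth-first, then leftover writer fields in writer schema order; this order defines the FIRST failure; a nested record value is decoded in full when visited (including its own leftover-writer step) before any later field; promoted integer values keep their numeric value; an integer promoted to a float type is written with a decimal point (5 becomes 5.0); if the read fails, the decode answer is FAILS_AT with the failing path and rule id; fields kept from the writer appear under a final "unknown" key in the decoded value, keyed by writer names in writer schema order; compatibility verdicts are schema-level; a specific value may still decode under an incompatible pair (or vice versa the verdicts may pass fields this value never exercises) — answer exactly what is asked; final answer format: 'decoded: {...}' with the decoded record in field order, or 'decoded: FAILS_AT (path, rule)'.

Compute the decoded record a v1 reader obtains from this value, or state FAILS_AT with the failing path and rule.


decoded: {"extras": {}, "signature": 0xBEEF, "height": -0.5, "score": -0.5, "retries": 5, "unknown": {"seq": 40}}

arrows below run writer -> reader for Profile
migrating the Profile value to v1:
  extras := {}
  signature := 0xBEEF (absent -> default)
  height := -0.5 (absent -> default)
  score := -0.5 (absent -> default)
  retries := 5 (int32 -> int64)
  writer seq: kept under "unknown"
  => decoded: {"extras": {}, "signature": 0xBEEF, "height": -0.5, "score": -0.5, "retries": 5, "unknown": {"seq": 40}}
diffs on Profile not affecting the asked answer:
  field height in record Profile: type float32 changed to bytes (its default is dropped) -> a verdict-level change on Profile — the shown value reads the same
  removed field score from record Profile -> no rule fires on it and the decoded Profile view is identical with or without it
  field retries in record Profile: type int64 changed to int32 -> a verdict-level change on Profile — the shown value reads the same
  field extras in record Profile: optional changed to required -> a verdict-level change on Profile — the shown value reads the same
  field signature in record Profile: required changed to optional -> a verdict-level change on Profile — the shown value reads the same


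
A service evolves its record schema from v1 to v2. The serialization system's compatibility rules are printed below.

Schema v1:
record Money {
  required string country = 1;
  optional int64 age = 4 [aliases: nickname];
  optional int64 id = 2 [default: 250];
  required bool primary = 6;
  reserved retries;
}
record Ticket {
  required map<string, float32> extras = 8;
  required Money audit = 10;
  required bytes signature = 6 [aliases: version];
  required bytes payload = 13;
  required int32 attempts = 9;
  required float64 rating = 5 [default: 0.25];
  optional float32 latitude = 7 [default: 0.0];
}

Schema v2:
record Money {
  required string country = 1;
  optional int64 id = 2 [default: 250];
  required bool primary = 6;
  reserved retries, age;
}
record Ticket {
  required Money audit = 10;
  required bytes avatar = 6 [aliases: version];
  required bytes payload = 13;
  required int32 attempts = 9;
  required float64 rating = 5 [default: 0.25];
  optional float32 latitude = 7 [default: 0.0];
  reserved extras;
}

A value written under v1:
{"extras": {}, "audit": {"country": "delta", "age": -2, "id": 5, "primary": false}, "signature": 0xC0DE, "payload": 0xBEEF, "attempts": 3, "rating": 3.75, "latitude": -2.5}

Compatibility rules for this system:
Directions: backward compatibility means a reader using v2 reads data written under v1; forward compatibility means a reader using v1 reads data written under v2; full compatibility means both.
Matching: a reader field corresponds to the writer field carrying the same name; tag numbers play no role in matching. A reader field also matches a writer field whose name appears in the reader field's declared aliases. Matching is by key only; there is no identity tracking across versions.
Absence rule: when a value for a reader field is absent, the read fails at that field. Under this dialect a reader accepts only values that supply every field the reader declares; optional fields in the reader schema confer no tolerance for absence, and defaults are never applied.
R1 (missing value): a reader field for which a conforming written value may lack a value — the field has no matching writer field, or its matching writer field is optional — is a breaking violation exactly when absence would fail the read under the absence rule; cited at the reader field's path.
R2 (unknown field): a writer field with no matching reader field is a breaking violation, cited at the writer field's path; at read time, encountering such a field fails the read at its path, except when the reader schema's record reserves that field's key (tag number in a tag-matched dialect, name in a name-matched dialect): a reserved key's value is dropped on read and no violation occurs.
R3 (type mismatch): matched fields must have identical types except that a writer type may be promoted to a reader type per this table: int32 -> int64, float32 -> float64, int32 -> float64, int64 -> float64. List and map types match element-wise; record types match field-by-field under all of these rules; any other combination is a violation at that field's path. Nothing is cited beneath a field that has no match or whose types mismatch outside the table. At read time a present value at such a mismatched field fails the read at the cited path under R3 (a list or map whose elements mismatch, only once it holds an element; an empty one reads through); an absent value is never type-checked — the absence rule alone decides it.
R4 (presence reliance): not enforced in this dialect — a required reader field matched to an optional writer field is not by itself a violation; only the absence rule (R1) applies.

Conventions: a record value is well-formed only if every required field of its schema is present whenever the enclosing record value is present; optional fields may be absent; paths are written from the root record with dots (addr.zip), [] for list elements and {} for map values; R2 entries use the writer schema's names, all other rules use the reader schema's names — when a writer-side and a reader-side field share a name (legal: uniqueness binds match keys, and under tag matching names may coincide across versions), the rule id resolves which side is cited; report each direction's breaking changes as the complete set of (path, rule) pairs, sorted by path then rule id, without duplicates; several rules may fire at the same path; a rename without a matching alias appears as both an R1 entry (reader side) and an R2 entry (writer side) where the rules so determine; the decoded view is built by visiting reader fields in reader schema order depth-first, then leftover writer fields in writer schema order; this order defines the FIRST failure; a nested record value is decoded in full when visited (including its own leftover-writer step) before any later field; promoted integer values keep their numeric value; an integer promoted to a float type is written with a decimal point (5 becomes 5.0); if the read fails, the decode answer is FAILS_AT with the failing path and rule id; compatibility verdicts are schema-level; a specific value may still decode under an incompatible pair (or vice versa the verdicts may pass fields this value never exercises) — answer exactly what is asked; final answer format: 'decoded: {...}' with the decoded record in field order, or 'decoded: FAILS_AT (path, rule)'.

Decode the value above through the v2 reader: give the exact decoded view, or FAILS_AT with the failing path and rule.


arrows below run writer -> reader for Ticket
decode walk for Ticket under reader schema v2:
  audit.country := "delta"
  audit.id := 5
  audit.primary := false
  writer audit.age: reserved -> dropped
  read fails at avatar under R1 (no fill)
  => FAILS_AT (avatar, R1)
the rest of the Ticket diff is inert for this question:
  removed field extras from record Ticket (its key "extras" joins the reserved list) -> matters for Ticket compatibility verdicts, not for this value's decode
  removed field age from record Money (its key "age" joins the reserved list) -> matters for Ticket compatibility verdicts, not for this value's decode

decoded: FAILS_AT (avatar, R1)


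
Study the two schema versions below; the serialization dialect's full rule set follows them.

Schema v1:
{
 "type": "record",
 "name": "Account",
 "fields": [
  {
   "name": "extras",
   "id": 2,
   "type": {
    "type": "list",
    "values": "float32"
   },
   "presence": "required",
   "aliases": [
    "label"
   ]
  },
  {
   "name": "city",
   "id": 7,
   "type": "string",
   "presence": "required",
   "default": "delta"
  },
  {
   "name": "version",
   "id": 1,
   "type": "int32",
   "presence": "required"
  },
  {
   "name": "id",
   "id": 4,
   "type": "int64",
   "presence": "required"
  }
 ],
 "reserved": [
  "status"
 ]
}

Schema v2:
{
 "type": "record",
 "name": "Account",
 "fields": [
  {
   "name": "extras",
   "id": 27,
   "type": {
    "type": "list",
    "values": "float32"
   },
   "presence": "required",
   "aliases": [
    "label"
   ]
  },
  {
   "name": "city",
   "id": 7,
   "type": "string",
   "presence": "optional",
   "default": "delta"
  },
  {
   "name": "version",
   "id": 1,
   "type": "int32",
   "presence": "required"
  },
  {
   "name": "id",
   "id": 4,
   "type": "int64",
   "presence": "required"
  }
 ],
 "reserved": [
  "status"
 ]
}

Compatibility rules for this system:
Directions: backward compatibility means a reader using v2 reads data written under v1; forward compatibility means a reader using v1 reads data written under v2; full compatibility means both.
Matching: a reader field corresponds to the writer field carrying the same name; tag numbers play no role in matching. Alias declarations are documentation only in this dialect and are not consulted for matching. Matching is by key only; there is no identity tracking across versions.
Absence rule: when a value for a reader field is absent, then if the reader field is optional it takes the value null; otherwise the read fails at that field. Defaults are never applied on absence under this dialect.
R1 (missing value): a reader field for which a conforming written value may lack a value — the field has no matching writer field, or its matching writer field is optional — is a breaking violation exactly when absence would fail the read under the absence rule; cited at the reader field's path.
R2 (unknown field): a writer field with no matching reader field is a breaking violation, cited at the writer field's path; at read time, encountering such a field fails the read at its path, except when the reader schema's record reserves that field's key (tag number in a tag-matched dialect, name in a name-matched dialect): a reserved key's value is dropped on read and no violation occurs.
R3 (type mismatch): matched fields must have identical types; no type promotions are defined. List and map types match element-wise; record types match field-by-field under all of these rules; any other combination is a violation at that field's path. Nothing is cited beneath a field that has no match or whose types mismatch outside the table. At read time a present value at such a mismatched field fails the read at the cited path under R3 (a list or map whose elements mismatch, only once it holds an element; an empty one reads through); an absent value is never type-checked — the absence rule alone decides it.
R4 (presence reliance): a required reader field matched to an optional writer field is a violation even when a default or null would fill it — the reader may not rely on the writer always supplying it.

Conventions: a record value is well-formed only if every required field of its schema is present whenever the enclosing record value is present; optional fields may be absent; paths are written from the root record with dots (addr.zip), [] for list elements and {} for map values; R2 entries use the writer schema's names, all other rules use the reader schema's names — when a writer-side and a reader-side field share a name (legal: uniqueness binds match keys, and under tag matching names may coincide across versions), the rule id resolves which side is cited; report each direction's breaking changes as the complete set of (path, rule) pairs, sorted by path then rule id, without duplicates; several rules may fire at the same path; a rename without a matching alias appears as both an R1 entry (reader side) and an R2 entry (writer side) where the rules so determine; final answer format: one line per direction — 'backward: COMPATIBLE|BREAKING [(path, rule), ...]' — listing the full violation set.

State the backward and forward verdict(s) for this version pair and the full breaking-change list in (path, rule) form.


backward: COMPATIBLE []; forward: BREAKING [(city, R1), (city, R4)]

each type pair in Account: writer, then reader
checking backward for Account: reader v2 against writer v1:
  writer required, list<float32> -> list<float32>: reader extras maps from writer extras
  writer required, string -> string: reader city maps from writer city
  writer required, int32 -> int32: reader version maps from writer version
  writer required, int64 -> int64: reader id maps from writer id
  => backward verdict for Account: COMPATIBLE, no violations
checking forward for Account: reader v1 against writer v2:
  writer required, list<float32> -> list<float32>: reader extras maps from writer extras
  writer optional, string -> string: reader city maps from writer city
  writer required, int32 -> int32: reader version maps from writer version
  writer required, int64 -> int64: reader id maps from writer id
  breaking: (city, R1)
  breaking: (city, R4)
  => 2 violation(s): forward is BREAKING for Account


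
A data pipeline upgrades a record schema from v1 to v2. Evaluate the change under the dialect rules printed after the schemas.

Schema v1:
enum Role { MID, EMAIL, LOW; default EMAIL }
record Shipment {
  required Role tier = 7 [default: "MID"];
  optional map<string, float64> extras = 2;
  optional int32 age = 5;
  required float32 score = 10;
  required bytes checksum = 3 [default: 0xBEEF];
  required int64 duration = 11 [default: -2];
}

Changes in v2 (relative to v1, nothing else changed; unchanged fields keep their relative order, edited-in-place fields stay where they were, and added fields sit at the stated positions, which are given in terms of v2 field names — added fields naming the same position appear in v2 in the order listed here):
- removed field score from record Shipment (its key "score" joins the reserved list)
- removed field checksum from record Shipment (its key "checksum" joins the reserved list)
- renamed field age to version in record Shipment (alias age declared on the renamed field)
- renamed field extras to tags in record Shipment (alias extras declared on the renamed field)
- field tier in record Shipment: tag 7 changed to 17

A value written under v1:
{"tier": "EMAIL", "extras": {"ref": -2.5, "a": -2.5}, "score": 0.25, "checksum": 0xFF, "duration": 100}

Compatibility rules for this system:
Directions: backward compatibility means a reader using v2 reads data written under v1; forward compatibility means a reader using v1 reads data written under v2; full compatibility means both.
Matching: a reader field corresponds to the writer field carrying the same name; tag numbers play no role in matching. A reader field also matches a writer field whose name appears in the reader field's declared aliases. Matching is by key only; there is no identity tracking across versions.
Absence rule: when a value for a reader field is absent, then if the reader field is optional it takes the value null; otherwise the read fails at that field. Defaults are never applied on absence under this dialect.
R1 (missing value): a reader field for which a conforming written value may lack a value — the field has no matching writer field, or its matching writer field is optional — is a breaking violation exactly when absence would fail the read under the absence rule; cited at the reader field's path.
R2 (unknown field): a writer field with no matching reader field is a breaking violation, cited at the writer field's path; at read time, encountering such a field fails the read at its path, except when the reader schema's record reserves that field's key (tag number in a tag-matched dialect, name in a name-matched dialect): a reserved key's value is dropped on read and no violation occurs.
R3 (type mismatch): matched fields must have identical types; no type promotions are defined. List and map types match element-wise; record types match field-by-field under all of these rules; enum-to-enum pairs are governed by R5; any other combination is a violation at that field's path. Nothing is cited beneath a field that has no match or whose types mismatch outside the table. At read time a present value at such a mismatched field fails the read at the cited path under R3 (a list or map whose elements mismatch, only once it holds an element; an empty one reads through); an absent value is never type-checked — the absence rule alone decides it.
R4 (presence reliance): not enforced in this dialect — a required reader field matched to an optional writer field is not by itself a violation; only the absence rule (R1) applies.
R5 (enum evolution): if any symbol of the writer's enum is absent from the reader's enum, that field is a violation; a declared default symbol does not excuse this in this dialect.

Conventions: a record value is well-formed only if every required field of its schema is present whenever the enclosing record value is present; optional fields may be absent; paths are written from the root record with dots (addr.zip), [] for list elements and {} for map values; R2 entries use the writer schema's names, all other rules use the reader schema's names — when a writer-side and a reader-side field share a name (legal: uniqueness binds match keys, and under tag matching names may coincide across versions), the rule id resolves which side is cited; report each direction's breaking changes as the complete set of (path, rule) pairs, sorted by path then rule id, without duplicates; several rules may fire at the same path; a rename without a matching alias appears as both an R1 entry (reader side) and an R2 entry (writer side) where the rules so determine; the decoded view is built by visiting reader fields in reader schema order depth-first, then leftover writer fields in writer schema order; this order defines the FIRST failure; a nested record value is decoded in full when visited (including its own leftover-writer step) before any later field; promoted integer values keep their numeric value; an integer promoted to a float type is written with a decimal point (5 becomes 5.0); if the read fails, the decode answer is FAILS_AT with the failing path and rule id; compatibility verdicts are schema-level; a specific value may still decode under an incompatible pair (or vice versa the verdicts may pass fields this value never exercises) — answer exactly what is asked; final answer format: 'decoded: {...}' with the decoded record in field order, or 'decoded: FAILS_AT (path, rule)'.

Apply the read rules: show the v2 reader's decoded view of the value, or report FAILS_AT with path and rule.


arrows below run writer -> reader for Shipment
migrating the Shipment value to v2:
  tier := "EMAIL"
  tags := {"ref": -2.5, "a": -2.5} (from writer extras)
  version := null (not supplied -> null)
  duration := 100
  writer score: reserved -> dropped
  writer checksum: reserved -> dropped
  => decoded: {"tier": "EMAIL", "tags": {"ref": -2.5, "a": -2.5}, "version": null, "duration": 100}
remaining Shipment differences; none change what is asked:
  field tier in record Shipment: tag 7 changed to 17 -> fires no rule on Shipment under this dialect and leaves the result unchanged

decoded: {"tier": "EMAIL", "tags": {"ref": -2.5, "a": -2.5}, "version": null, "duration": 100}


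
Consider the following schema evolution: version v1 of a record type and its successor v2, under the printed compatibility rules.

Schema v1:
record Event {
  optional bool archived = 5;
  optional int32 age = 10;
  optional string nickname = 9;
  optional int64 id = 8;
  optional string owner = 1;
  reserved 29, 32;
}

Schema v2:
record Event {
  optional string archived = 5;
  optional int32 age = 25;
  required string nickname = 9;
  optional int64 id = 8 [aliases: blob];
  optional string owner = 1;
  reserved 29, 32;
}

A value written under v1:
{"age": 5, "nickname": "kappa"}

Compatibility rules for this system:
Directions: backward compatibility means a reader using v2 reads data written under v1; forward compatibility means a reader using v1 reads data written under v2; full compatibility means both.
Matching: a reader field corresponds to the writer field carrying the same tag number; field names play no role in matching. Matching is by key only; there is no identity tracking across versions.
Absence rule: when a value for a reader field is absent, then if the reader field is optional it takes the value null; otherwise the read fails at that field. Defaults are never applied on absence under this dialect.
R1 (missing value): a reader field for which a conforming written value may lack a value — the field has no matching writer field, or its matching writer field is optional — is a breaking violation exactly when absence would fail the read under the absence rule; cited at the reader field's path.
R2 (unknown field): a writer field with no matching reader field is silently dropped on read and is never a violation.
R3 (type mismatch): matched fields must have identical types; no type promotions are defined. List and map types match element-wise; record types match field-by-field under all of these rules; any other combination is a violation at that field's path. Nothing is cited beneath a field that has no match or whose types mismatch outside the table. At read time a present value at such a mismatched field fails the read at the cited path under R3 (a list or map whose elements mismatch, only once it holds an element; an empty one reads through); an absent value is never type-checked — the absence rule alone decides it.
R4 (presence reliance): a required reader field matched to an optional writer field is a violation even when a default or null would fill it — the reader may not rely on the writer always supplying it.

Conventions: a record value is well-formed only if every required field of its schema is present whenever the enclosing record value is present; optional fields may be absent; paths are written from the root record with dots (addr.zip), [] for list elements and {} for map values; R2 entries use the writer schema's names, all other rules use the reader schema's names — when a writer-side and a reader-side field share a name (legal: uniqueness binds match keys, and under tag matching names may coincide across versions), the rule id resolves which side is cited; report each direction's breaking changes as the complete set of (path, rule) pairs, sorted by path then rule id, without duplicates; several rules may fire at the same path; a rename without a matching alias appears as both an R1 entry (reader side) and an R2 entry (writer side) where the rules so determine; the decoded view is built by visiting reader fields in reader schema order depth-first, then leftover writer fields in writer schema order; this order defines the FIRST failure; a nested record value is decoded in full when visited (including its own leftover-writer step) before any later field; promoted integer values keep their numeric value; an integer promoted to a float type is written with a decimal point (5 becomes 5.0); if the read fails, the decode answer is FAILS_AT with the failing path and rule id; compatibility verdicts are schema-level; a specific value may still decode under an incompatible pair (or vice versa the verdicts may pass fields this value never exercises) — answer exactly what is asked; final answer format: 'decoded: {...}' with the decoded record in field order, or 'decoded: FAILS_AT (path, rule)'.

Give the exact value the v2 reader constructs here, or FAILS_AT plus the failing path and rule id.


each type pair in Event: writer, then reader
decode (reader v2):
  archived := null (absent, optional -> null)
  age := null (absent, optional -> null)
  nickname := "kappa"
  id := null (absent, optional -> null)
  owner := null (absent, optional -> null)
  writer age: unknown -> dropped
  => decoded: {"archived": null, "age": null, "nickname": "kappa", "id": null, "owner": null}
diffs on Event not affecting the asked answer:
  field archived in record Event: type bool changed to string -> a verdict-level change on Event — the shown value reads the same
  field nickname in record Event: optional changed to required -> a verdict-level change on Event — the shown value reads the same

decoded: {"archived": null, "age": null, "nickname": "kappa", "id": null, "owner": null}


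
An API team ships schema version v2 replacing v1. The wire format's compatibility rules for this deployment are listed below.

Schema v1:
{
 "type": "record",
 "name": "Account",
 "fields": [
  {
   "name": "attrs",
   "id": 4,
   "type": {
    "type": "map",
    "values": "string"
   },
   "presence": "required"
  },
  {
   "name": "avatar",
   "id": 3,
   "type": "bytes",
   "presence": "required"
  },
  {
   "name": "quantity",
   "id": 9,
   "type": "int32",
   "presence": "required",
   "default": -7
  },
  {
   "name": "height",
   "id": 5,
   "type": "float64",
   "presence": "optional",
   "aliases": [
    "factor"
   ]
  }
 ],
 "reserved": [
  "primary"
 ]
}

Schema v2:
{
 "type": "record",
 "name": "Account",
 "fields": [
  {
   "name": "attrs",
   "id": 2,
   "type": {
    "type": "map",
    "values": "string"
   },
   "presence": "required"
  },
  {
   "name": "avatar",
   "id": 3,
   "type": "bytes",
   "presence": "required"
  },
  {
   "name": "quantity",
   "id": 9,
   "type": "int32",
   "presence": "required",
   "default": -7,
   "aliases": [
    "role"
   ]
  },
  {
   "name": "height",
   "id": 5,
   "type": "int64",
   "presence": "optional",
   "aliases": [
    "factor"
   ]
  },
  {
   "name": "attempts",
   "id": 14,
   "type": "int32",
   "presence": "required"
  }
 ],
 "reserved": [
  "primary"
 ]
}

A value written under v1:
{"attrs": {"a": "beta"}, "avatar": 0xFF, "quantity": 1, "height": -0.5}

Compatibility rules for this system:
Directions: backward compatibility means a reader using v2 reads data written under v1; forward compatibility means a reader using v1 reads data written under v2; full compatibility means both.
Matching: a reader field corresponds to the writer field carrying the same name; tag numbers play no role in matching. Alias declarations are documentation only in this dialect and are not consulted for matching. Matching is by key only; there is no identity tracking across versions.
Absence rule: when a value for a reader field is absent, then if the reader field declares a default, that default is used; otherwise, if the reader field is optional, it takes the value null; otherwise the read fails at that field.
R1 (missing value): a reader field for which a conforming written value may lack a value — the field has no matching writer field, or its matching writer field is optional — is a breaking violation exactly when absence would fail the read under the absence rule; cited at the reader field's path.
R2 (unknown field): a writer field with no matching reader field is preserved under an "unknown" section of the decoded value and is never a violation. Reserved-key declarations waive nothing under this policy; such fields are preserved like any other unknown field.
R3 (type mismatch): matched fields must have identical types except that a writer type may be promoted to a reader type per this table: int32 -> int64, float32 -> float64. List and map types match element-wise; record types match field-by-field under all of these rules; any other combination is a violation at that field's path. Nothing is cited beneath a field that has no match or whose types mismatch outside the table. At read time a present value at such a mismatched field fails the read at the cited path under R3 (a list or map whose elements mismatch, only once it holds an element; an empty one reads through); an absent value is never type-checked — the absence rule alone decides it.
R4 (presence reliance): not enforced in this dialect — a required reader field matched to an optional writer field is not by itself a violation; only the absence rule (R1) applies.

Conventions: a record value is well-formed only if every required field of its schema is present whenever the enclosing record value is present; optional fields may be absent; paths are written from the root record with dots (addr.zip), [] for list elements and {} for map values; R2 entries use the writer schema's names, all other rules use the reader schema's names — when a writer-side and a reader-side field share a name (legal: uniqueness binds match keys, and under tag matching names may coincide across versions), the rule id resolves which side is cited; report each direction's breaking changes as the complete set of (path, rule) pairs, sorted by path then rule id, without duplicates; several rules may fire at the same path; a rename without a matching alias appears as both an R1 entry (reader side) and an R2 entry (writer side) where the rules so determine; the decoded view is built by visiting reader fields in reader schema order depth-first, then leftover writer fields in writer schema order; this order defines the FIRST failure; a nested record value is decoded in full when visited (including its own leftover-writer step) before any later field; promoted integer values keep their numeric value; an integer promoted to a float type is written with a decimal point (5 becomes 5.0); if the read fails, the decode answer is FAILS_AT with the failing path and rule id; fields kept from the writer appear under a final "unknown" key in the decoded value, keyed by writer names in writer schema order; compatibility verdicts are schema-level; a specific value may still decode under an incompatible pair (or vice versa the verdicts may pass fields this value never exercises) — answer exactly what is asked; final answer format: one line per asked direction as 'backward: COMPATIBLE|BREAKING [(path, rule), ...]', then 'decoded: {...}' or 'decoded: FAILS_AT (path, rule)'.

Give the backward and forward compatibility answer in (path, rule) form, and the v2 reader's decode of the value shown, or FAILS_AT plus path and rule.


the writer's type comes first in each Account pair
backward pass over Account, reader schema v2, writer schema v1:
  attrs <- attrs (map<string, string> -> map<string, string>, writer required)
  avatar <- avatar (bytes -> bytes, writer required)
  quantity <- quantity (int32 -> int32, writer required)
  height <- height (float64 -> int64, writer optional)
  attempts: no writer match
  rule R1 violated at attempts
  rule R3 violated at height
  => backward verdict for Account: BREAKING, 2 violation(s)
forward pass over Account, reader schema v1, writer schema v2:
  attrs <- attrs (map<string, string> -> map<string, string>, writer required)
  avatar <- avatar (bytes -> bytes, writer required)
  quantity <- quantity (int32 -> int32, writer required)
  height <- height (int64 -> float64, writer optional)
  leftover writer field: attempts
  rule R3 violated at height
  => forward verdict for Account: BREAKING, 1 violation(s)
decoding the Account value with the v2 reader:
  attrs := {"a": "beta"}
  avatar := 0xFF
  quantity := 1
  read fails at height under R3
  => FAILS_AT (height, R3)

backward: BREAKING [(attempts, R1), (height, R3)]; forward: BREAKING [(height, R3)]; decoded: FAILS_AT (height, R3)
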